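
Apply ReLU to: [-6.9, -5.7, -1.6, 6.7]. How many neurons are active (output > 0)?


ReLU(x) = max(0, x) for each element:
ReLU(-6.9) = 0
ReLU(-5.7) = 0
ReLU(-1.6) = 0
ReLU(6.7) = 6.7
Active neurons (>0): 1

1


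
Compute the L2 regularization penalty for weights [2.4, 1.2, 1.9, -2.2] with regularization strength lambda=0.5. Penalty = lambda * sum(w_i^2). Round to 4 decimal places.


Squaring each weight:
2.4^2 = 5.76
1.2^2 = 1.44
1.9^2 = 3.61
(-2.2)^2 = 4.84
Sum of squares = 15.65
Penalty = 0.5 * 15.65 = 7.8250

7.8250


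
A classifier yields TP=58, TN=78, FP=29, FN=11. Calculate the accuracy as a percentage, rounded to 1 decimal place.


Accuracy = (TP + TN) / (TP + TN + FP + FN) * 100
= (58 + 78) / (58 + 78 + 29 + 11)
= 136 / 176
= 0.7727
= 77.3%

77.3


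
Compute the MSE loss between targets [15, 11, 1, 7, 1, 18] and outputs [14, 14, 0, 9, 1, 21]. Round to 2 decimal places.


Differences: [1, -3, 1, -2, 0, -3]
Squared errors: [1, 9, 1, 4, 0, 9]
Sum of squared errors = 24
MSE = 24 / 6 = 4.00

4.00


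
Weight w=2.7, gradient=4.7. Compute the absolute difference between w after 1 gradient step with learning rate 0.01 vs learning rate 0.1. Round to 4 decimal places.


With lr=0.01: w_new = 2.7 - 0.01 * 4.7 = 2.653
With lr=0.1: w_new = 2.7 - 0.1 * 4.7 = 2.23
Absolute difference = |2.653 - 2.23|
= 0.4230

0.4230


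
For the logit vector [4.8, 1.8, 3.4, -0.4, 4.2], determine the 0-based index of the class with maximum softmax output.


Softmax is a monotonic transformation, so it preserves the argmax.
We need to find the index of the maximum logit.
Index 0: 4.8
Index 1: 1.8
Index 2: 3.4
Index 3: -0.4
Index 4: 4.2
Maximum logit = 4.8 at index 0

0


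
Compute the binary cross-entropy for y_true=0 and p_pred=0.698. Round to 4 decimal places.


For y=0: Loss = -log(1-p)
= -log(1 - 0.698)
= -log(0.302)
= -(-1.1973)
= 1.1973

1.1973


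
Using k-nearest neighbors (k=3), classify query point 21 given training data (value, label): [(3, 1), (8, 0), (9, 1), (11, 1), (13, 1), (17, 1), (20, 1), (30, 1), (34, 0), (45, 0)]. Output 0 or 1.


Distances from query 21:
Point 20 (class 1): distance = 1
Point 17 (class 1): distance = 4
Point 13 (class 1): distance = 8
K=3 nearest neighbors: classes = [1, 1, 1]
Votes for class 1: 3 / 3
Majority vote => class 1

1


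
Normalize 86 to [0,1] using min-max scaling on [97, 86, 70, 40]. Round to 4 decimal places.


Min = 40, Max = 97
Range = 97 - 40 = 57
Scaled = (x - min) / (max - min)
= (86 - 40) / 57
= 46 / 57
= 0.8070

0.8070


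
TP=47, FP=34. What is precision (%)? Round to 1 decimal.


Precision = TP / (TP + FP) * 100
= 47 / (47 + 34)
= 47 / 81
= 0.5802
= 58.0%

58.0


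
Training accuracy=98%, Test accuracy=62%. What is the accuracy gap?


Gap = train_accuracy - test_accuracy
= 98 - 62
= 36%
This large gap strongly indicates overfitting.

36


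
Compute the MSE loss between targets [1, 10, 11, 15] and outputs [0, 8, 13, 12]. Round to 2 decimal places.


Differences: [1, 2, -2, 3]
Squared errors: [1, 4, 4, 9]
Sum of squared errors = 18
MSE = 18 / 4 = 4.50

4.50


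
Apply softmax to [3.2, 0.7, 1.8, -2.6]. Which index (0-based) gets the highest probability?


Softmax is a monotonic transformation, so it preserves the argmax.
We need to find the index of the maximum logit.
Index 0: 3.2
Index 1: 0.7
Index 2: 1.8
Index 3: -2.6
Maximum logit = 3.2 at index 0

0


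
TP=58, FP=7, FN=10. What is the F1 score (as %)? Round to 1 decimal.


Precision = TP / (TP + FP) = 58 / 65 = 0.8923
Recall = TP / (TP + FN) = 58 / 68 = 0.8529
F1 = 2 * P * R / (P + R)
= 2 * 0.8923 * 0.8529 / (0.8923 + 0.8529)
= 1.5222 / 1.7452
= 0.8722
As percentage: 87.2%

87.2


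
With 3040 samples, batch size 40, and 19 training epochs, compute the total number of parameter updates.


Iterations per epoch = 3040 / 40 = 76
Total updates = iterations_per_epoch * epochs
= 76 * 19
= 1444

1444


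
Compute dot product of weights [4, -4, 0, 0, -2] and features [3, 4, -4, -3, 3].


Element-wise products:
4 * 3 = 12
-4 * 4 = -16
0 * -4 = 0
0 * -3 = 0
-2 * 3 = -6
Sum = 12 + -16 + 0 + 0 + -6
= -10

-10


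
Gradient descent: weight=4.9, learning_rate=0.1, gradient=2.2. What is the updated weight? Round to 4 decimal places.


w_new = w_old - lr * gradient
= 4.9 - 0.1 * 2.2
= 4.9 - (0.22)
= 4.6800

4.6800


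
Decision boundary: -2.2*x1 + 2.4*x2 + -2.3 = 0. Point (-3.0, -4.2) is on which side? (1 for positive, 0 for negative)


Compute -2.2 * -3.0 + 2.4 * -4.2 + -2.3
= 6.6 + -10.08 + -2.3
= -5.78
Since -5.78 < 0, the point is on the negative side.

0


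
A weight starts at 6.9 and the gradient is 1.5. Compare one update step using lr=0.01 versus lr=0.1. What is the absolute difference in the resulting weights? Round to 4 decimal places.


With lr=0.01: w_new = 6.9 - 0.01 * 1.5 = 6.885
With lr=0.1: w_new = 6.9 - 0.1 * 1.5 = 6.75
Absolute difference = |6.885 - 6.75|
= 0.1350

0.1350


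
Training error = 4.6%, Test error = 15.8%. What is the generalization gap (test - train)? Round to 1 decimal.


Generalization gap = test_error - train_error
= 15.8 - 4.6
= 11.2%
A large gap suggests overfitting.

11.2


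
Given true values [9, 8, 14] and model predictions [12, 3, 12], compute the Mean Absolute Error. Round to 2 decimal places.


Absolute errors: [3, 5, 2]
Sum of absolute errors = 10
MAE = 10 / 3 = 3.33

3.33


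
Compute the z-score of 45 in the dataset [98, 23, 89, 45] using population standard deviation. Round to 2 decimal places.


Mean = (98 + 23 + 89 + 45) / 4 = 63.75
Variance = sum((x_i - mean)^2) / n = 955.6875
Std = sqrt(955.6875) = 30.9142
Z = (x - mean) / std
= (45 - 63.75) / 30.9142
= -18.75 / 30.9142
= -0.61

-0.61


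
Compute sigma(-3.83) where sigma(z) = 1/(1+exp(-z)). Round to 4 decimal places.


sigmoid(z) = 1 / (1 + exp(-z))
exp(-(-3.83)) = exp(3.83) = 46.0625
1 + 46.0625 = 47.0625
1 / 47.0625 = 0.0212

0.0212


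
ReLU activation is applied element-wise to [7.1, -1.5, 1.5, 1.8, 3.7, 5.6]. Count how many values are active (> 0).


ReLU(x) = max(0, x) for each element:
ReLU(7.1) = 7.1
ReLU(-1.5) = 0
ReLU(1.5) = 1.5
ReLU(1.8) = 1.8
ReLU(3.7) = 3.7
ReLU(5.6) = 5.6
Active neurons (>0): 5

5


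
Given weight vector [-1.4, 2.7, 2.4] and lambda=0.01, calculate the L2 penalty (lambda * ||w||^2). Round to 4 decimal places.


Squaring each weight:
(-1.4)^2 = 1.96
2.7^2 = 7.29
2.4^2 = 5.76
Sum of squares = 15.01
Penalty = 0.01 * 15.01 = 0.1501

0.1501


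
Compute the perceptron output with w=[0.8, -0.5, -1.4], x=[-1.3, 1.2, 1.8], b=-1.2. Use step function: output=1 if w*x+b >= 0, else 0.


z = w . x + b
= 0.8*-1.3 + -0.5*1.2 + -1.4*1.8 + -1.2
= -1.04 + -0.6 + -2.52 + -1.2
= -4.16 + -1.2
= -5.36
Since z = -5.36 < 0, output = 0

0


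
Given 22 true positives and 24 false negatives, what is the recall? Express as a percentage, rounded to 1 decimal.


Recall = TP / (TP + FN) * 100
= 22 / (22 + 24)
= 22 / 46
= 0.4783
= 47.8%

47.8


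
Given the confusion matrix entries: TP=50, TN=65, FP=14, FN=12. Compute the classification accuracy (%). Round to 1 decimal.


Accuracy = (TP + TN) / (TP + TN + FP + FN) * 100
= (50 + 65) / (50 + 65 + 14 + 12)
= 115 / 141
= 0.8156
= 81.6%

81.6


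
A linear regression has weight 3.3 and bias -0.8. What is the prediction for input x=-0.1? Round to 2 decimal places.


y = 3.3 * -0.1 + (-0.8)
= -0.33 + (-0.8)
= -1.13

-1.13


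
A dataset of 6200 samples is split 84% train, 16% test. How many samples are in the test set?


Train samples = 6200 * 84% = 5208
Test samples = 6200 - 5208
= 992

992


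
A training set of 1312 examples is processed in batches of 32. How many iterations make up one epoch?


Iterations per epoch = dataset_size / batch_size
= 1312 / 32
= 41

41


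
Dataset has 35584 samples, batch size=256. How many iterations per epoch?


Iterations per epoch = dataset_size / batch_size
= 35584 / 256
= 139

139


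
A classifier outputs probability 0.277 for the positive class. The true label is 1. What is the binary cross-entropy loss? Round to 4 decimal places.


For y=1: Loss = -log(p)
= -log(0.277)
= -(-1.2837)
= 1.2837

1.2837


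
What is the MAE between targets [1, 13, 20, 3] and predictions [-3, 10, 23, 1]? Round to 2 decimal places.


Absolute errors: [4, 3, 3, 2]
Sum of absolute errors = 12
MAE = 12 / 4 = 3.00

3.00


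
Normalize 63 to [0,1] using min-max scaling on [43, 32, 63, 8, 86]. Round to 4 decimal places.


Min = 8, Max = 86
Range = 86 - 8 = 78
Scaled = (x - min) / (max - min)
= (63 - 8) / 78
= 55 / 78
= 0.7051

0.7051


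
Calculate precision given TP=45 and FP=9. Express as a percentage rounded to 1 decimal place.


Precision = TP / (TP + FP) * 100
= 45 / (45 + 9)
= 45 / 54
= 0.8333
= 83.3%

83.3


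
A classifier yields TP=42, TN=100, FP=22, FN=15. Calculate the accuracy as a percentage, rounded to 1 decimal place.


Accuracy = (TP + TN) / (TP + TN + FP + FN) * 100
= (42 + 100) / (42 + 100 + 22 + 15)
= 142 / 179
= 0.7933
= 79.3%

79.3


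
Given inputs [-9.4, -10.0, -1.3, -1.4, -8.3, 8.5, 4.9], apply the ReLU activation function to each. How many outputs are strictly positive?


ReLU(x) = max(0, x) for each element:
ReLU(-9.4) = 0
ReLU(-10.0) = 0
ReLU(-1.3) = 0
ReLU(-1.4) = 0
ReLU(-8.3) = 0
ReLU(8.5) = 8.5
ReLU(4.9) = 4.9
Active neurons (>0): 2

2


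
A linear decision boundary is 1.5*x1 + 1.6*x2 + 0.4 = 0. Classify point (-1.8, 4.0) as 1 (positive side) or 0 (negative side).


Compute 1.5 * -1.8 + 1.6 * 4.0 + 0.4
= -2.7 + 6.4 + 0.4
= 4.1
Since 4.1 >= 0, the point is on the positive side.

1


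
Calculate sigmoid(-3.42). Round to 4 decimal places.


sigmoid(z) = 1 / (1 + exp(-z))
exp(-(-3.42)) = exp(3.42) = 30.5694
1 + 30.5694 = 31.5694
1 / 31.5694 = 0.0317

0.0317


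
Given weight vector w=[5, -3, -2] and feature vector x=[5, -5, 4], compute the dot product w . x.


Element-wise products:
5 * 5 = 25
-3 * -5 = 15
-2 * 4 = -8
Sum = 25 + 15 + -8
= 32

32


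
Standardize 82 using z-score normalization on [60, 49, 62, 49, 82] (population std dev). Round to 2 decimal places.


Mean = (60 + 49 + 62 + 49 + 82) / 5 = 60.4
Variance = sum((x_i - mean)^2) / n = 145.84
Std = sqrt(145.84) = 12.0764
Z = (x - mean) / std
= (82 - 60.4) / 12.0764
= 21.6 / 12.0764
= 1.79

1.79


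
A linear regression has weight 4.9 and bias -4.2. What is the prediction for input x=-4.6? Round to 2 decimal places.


y = 4.9 * -4.6 + (-4.2)
= -22.54 + (-4.2)
= -26.74

-26.74


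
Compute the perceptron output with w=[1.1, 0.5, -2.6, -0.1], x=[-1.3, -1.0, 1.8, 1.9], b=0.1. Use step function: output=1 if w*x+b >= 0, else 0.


z = w . x + b
= 1.1*-1.3 + 0.5*-1.0 + -2.6*1.8 + -0.1*1.9 + 0.1
= -1.43 + -0.5 + -4.68 + -0.19 + 0.1
= -6.8 + 0.1
= -6.7
Since z = -6.7 < 0, output = 0

0


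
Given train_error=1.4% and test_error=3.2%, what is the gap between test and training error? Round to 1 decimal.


Generalization gap = test_error - train_error
= 3.2 - 1.4
= 1.8%
A small gap suggests good generalization.

1.8


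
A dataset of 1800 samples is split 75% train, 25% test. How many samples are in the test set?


Train samples = 1800 * 75% = 1350
Test samples = 1800 - 1350
= 450

450


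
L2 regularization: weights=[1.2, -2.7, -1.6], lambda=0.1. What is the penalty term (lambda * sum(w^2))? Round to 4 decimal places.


Squaring each weight:
1.2^2 = 1.44
(-2.7)^2 = 7.29
(-1.6)^2 = 2.56
Sum of squares = 11.29
Penalty = 0.1 * 11.29 = 1.1290

1.1290


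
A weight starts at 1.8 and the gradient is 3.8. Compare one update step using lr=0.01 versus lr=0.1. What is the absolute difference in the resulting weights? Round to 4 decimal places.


With lr=0.01: w_new = 1.8 - 0.01 * 3.8 = 1.762
With lr=0.1: w_new = 1.8 - 0.1 * 3.8 = 1.42
Absolute difference = |1.762 - 1.42|
= 0.3420

0.3420


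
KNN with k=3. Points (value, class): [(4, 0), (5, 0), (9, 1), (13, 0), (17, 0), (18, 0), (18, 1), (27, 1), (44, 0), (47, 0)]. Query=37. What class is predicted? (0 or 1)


Distances from query 37:
Point 44 (class 0): distance = 7
Point 47 (class 0): distance = 10
Point 27 (class 1): distance = 10
K=3 nearest neighbors: classes = [0, 0, 1]
Votes for class 1: 1 / 3
Majority vote => class 0

0


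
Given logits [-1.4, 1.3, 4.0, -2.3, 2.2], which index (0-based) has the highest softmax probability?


Softmax is a monotonic transformation, so it preserves the argmax.
We need to find the index of the maximum logit.
Index 0: -1.4
Index 1: 1.3
Index 2: 4.0
Index 3: -2.3
Index 4: 2.2
Maximum logit = 4.0 at index 2

2


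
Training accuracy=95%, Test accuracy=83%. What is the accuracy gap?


Gap = train_accuracy - test_accuracy
= 95 - 83
= 12%
This gap suggests the model is overfitting.

12


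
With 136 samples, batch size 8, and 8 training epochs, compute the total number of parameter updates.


Iterations per epoch = 136 / 8 = 17
Total updates = iterations_per_epoch * epochs
= 17 * 8
= 136

136


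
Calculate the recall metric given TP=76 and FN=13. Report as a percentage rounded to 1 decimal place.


Recall = TP / (TP + FN) * 100
= 76 / (76 + 13)
= 76 / 89
= 0.8539
= 85.4%

85.4


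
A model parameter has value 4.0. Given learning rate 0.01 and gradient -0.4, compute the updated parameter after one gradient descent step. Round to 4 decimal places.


w_new = w_old - lr * gradient
= 4.0 - 0.01 * -0.4
= 4.0 - (-0.004)
= 4.0040

4.0040


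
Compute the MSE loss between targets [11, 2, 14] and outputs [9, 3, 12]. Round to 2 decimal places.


Differences: [2, -1, 2]
Squared errors: [4, 1, 4]
Sum of squared errors = 9
MSE = 9 / 3 = 3.00

3.00


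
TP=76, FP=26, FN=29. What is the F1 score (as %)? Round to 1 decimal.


Precision = TP / (TP + FP) = 76 / 102 = 0.7451
Recall = TP / (TP + FN) = 76 / 105 = 0.7238
F1 = 2 * P * R / (P + R)
= 2 * 0.7451 * 0.7238 / (0.7451 + 0.7238)
= 1.0786 / 1.4689
= 0.7343
As percentage: 73.4%

73.4


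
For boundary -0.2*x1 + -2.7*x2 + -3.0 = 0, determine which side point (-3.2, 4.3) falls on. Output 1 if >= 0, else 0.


Compute -0.2 * -3.2 + -2.7 * 4.3 + -3.0
= 0.64 + -11.61 + -3.0
= -13.97
Since -13.97 < 0, the point is on the negative side.

0


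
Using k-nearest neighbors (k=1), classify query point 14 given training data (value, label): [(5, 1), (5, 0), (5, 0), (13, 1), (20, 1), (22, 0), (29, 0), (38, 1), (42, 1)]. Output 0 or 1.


Distances from query 14:
Point 13 (class 1): distance = 1
K=1 nearest neighbors: classes = [1]
Votes for class 1: 1 / 1
Majority vote => class 1

1


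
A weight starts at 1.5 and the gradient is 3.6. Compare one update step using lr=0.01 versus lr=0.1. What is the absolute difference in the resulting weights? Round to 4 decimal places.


With lr=0.01: w_new = 1.5 - 0.01 * 3.6 = 1.464
With lr=0.1: w_new = 1.5 - 0.1 * 3.6 = 1.14
Absolute difference = |1.464 - 1.14|
= 0.3240

0.3240


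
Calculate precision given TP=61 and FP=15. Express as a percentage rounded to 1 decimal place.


Precision = TP / (TP + FP) * 100
= 61 / (61 + 15)
= 61 / 76
= 0.8026
= 80.3%

80.3


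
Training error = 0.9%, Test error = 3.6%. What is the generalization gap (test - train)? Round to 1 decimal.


Generalization gap = test_error - train_error
= 3.6 - 0.9
= 2.7%
A moderate gap.

2.7


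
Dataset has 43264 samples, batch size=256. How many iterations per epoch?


Iterations per epoch = dataset_size / batch_size
= 43264 / 256
= 169

169


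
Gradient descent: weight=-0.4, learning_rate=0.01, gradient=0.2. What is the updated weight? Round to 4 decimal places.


w_new = w_old - lr * gradient
= -0.4 - 0.01 * 0.2
= -0.4 - (0.002)
= -0.4020

-0.4020


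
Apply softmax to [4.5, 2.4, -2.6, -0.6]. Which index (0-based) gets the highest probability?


Softmax is a monotonic transformation, so it preserves the argmax.
We need to find the index of the maximum logit.
Index 0: 4.5
Index 1: 2.4
Index 2: -2.6
Index 3: -0.6
Maximum logit = 4.5 at index 0

0


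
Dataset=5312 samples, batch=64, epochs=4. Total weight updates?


Iterations per epoch = 5312 / 64 = 83
Total updates = iterations_per_epoch * epochs
= 83 * 4
= 332

332


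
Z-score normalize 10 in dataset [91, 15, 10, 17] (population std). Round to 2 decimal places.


Mean = (91 + 15 + 10 + 17) / 4 = 33.25
Variance = sum((x_i - mean)^2) / n = 1118.1875
Std = sqrt(1118.1875) = 33.4393
Z = (x - mean) / std
= (10 - 33.25) / 33.4393
= -23.25 / 33.4393
= -0.70

-0.70


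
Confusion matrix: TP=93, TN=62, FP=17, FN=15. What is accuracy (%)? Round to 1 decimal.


Accuracy = (TP + TN) / (TP + TN + FP + FN) * 100
= (93 + 62) / (93 + 62 + 17 + 15)
= 155 / 187
= 0.8289
= 82.9%

82.9


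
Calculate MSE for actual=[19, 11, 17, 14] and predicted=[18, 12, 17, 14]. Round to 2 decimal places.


Differences: [1, -1, 0, 0]
Squared errors: [1, 1, 0, 0]
Sum of squared errors = 2
MSE = 2 / 4 = 0.50

0.50


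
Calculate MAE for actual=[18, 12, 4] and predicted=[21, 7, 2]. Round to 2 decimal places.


Absolute errors: [3, 5, 2]
Sum of absolute errors = 10
MAE = 10 / 3 = 3.33

3.33


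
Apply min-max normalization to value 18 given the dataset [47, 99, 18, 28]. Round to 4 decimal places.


Min = 18, Max = 99
Range = 99 - 18 = 81
Scaled = (x - min) / (max - min)
= (18 - 18) / 81
= 0 / 81
= 0.0000

0.0000


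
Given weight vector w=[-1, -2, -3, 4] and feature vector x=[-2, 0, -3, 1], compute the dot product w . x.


Element-wise products:
-1 * -2 = 2
-2 * 0 = 0
-3 * -3 = 9
4 * 1 = 4
Sum = 2 + 0 + 9 + 4
= 15

15


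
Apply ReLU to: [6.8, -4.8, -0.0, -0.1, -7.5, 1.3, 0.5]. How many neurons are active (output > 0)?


ReLU(x) = max(0, x) for each element:
ReLU(6.8) = 6.8
ReLU(-4.8) = 0
ReLU(-0.0) = 0
ReLU(-0.1) = 0
ReLU(-7.5) = 0
ReLU(1.3) = 1.3
ReLU(0.5) = 0.5
Active neurons (>0): 3

3


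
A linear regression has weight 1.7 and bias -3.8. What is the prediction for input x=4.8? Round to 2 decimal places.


y = 1.7 * 4.8 + (-3.8)
= 8.16 + (-3.8)
= 4.36

4.36


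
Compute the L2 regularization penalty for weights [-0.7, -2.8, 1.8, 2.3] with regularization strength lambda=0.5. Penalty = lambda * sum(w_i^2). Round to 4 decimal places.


Squaring each weight:
(-0.7)^2 = 0.49
(-2.8)^2 = 7.84
1.8^2 = 3.24
2.3^2 = 5.29
Sum of squares = 16.86
Penalty = 0.5 * 16.86 = 8.4300

8.4300


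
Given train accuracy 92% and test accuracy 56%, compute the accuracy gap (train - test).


Gap = train_accuracy - test_accuracy
= 92 - 56
= 36%
This large gap strongly indicates overfitting.

36


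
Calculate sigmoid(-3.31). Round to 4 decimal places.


sigmoid(z) = 1 / (1 + exp(-z))
exp(-(-3.31)) = exp(3.31) = 27.3851
1 + 27.3851 = 28.3851
1 / 28.3851 = 0.0352

0.0352


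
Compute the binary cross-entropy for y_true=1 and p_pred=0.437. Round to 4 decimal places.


For y=1: Loss = -log(p)
= -log(0.437)
= -(-0.8278)
= 0.8278

0.8278


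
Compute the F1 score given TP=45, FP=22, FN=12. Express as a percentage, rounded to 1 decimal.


Precision = TP / (TP + FP) = 45 / 67 = 0.6716
Recall = TP / (TP + FN) = 45 / 57 = 0.7895
F1 = 2 * P * R / (P + R)
= 2 * 0.6716 * 0.7895 / (0.6716 + 0.7895)
= 1.0605 / 1.4611
= 0.7258
As percentage: 72.6%

72.6


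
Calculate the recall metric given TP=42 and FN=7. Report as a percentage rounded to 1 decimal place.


Recall = TP / (TP + FN) * 100
= 42 / (42 + 7)
= 42 / 49
= 0.8571
= 85.7%

85.7


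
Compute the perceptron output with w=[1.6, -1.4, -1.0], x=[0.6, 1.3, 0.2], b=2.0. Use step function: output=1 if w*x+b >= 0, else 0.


z = w . x + b
= 1.6*0.6 + -1.4*1.3 + -1.0*0.2 + 2.0
= 0.96 + -1.82 + -0.2 + 2.0
= -1.06 + 2.0
= 0.94
Since z = 0.94 >= 0, output = 1

1


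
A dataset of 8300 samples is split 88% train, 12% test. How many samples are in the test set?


Train samples = 8300 * 88% = 7304
Test samples = 8300 - 7304
= 996

996


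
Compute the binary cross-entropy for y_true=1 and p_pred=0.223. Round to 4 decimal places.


For y=1: Loss = -log(p)
= -log(0.223)
= -(-1.5006)
= 1.5006

1.5006


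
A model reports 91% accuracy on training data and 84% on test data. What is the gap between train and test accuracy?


Gap = train_accuracy - test_accuracy
= 91 - 84
= 7%
This moderate gap may indicate mild overfitting.

7


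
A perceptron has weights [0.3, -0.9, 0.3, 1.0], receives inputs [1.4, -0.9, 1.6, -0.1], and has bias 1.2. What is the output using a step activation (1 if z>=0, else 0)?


z = w . x + b
= 0.3*1.4 + -0.9*-0.9 + 0.3*1.6 + 1.0*-0.1 + 1.2
= 0.42 + 0.81 + 0.48 + -0.1 + 1.2
= 1.61 + 1.2
= 2.81
Since z = 2.81 >= 0, output = 1

1


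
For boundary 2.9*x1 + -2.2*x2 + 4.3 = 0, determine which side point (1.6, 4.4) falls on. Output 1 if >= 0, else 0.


Compute 2.9 * 1.6 + -2.2 * 4.4 + 4.3
= 4.64 + -9.68 + 4.3
= -0.74
Since -0.74 < 0, the point is on the negative side.

0


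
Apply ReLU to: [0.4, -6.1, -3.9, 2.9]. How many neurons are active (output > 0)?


ReLU(x) = max(0, x) for each element:
ReLU(0.4) = 0.4
ReLU(-6.1) = 0
ReLU(-3.9) = 0
ReLU(2.9) = 2.9
Active neurons (>0): 2

2


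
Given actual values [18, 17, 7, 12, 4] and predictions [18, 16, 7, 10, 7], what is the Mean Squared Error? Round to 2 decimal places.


Differences: [0, 1, 0, 2, -3]
Squared errors: [0, 1, 0, 4, 9]
Sum of squared errors = 14
MSE = 14 / 5 = 2.80

2.80


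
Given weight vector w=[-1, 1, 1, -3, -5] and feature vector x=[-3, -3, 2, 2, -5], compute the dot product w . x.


Element-wise products:
-1 * -3 = 3
1 * -3 = -3
1 * 2 = 2
-3 * 2 = -6
-5 * -5 = 25
Sum = 3 + -3 + 2 + -6 + 25
= 21

21


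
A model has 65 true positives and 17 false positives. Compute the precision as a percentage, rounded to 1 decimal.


Precision = TP / (TP + FP) * 100
= 65 / (65 + 17)
= 65 / 82
= 0.7927
= 79.3%

79.3


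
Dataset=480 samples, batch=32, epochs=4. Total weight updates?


Iterations per epoch = 480 / 32 = 15
Total updates = iterations_per_epoch * epochs
= 15 * 4
= 60

60


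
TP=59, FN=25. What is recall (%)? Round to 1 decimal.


Recall = TP / (TP + FN) * 100
= 59 / (59 + 25)
= 59 / 84
= 0.7024
= 70.2%

70.2


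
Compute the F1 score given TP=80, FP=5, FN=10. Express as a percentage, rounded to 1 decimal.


Precision = TP / (TP + FP) = 80 / 85 = 0.9412
Recall = TP / (TP + FN) = 80 / 90 = 0.8889
F1 = 2 * P * R / (P + R)
= 2 * 0.9412 * 0.8889 / (0.9412 + 0.8889)
= 1.6732 / 1.8301
= 0.9143
As percentage: 91.4%

91.4


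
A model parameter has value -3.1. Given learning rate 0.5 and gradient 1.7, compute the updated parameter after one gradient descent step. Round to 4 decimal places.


w_new = w_old - lr * gradient
= -3.1 - 0.5 * 1.7
= -3.1 - (0.85)
= -3.9500

-3.9500


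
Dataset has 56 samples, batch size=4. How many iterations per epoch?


Iterations per epoch = dataset_size / batch_size
= 56 / 4
= 14

14


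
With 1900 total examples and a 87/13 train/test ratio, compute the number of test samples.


Train samples = 1900 * 87% = 1653
Test samples = 1900 - 1653
= 247

247


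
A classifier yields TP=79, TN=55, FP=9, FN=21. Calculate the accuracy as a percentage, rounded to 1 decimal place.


Accuracy = (TP + TN) / (TP + TN + FP + FN) * 100
= (79 + 55) / (79 + 55 + 9 + 21)
= 134 / 164
= 0.8171
= 81.7%

81.7


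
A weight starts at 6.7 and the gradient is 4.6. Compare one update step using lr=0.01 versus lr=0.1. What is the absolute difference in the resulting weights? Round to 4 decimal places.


With lr=0.01: w_new = 6.7 - 0.01 * 4.6 = 6.654
With lr=0.1: w_new = 6.7 - 0.1 * 4.6 = 6.24
Absolute difference = |6.654 - 6.24|
= 0.4140

0.4140


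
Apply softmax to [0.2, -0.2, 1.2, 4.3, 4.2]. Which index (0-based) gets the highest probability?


Softmax is a monotonic transformation, so it preserves the argmax.
We need to find the index of the maximum logit.
Index 0: 0.2
Index 1: -0.2
Index 2: 1.2
Index 3: 4.3
Index 4: 4.2
Maximum logit = 4.3 at index 3

3


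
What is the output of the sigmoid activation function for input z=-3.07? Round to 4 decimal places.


sigmoid(z) = 1 / (1 + exp(-z))
exp(-(-3.07)) = exp(3.07) = 21.5419
1 + 21.5419 = 22.5419
1 / 22.5419 = 0.0444

0.0444


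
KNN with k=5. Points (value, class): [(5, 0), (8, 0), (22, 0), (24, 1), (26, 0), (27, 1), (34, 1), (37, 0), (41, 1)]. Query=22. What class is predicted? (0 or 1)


Distances from query 22:
Point 22 (class 0): distance = 0
Point 24 (class 1): distance = 2
Point 26 (class 0): distance = 4
Point 27 (class 1): distance = 5
Point 34 (class 1): distance = 12
K=5 nearest neighbors: classes = [0, 1, 0, 1, 1]
Votes for class 1: 3 / 5
Majority vote => class 1

1


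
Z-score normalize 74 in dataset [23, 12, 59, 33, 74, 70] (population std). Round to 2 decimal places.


Mean = (23 + 12 + 59 + 33 + 74 + 70) / 6 = 45.1667
Variance = sum((x_i - mean)^2) / n = 563.1389
Std = sqrt(563.1389) = 23.7305
Z = (x - mean) / std
= (74 - 45.1667) / 23.7305
= 28.8333 / 23.7305
= 1.22

1.22


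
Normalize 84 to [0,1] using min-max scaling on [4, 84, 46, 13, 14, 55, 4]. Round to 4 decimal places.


Min = 4, Max = 84
Range = 84 - 4 = 80
Scaled = (x - min) / (max - min)
= (84 - 4) / 80
= 80 / 80
= 1.0000

1.0000


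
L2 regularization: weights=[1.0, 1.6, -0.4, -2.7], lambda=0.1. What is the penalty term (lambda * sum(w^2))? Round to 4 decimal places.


Squaring each weight:
1.0^2 = 1.0
1.6^2 = 2.56
(-0.4)^2 = 0.16
(-2.7)^2 = 7.29
Sum of squares = 11.01
Penalty = 0.1 * 11.01 = 1.1010

1.1010


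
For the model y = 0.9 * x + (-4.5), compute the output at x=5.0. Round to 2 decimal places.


y = 0.9 * 5.0 + (-4.5)
= 4.5 + (-4.5)
= 0.00

0.00


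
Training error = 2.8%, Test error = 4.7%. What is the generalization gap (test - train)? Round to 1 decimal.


Generalization gap = test_error - train_error
= 4.7 - 2.8
= 1.9%
A small gap suggests good generalization.

1.9


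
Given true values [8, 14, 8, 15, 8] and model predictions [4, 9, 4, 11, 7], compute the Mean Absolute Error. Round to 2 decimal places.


Absolute errors: [4, 5, 4, 4, 1]
Sum of absolute errors = 18
MAE = 18 / 5 = 3.60

3.60


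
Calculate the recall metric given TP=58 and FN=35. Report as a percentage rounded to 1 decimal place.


Recall = TP / (TP + FN) * 100
= 58 / (58 + 35)
= 58 / 93
= 0.6237
= 62.4%

62.4


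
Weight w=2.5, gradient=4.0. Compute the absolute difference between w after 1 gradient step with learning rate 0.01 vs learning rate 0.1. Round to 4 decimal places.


With lr=0.01: w_new = 2.5 - 0.01 * 4.0 = 2.46
With lr=0.1: w_new = 2.5 - 0.1 * 4.0 = 2.1
Absolute difference = |2.46 - 2.1|
= 0.3600

0.3600


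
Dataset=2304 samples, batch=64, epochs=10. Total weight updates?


Iterations per epoch = 2304 / 64 = 36
Total updates = iterations_per_epoch * epochs
= 36 * 10
= 360

360


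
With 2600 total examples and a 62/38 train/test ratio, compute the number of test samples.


Train samples = 2600 * 62% = 1612
Test samples = 2600 - 1612
= 988

988


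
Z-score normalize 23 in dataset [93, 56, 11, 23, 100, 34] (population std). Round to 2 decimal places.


Mean = (93 + 56 + 11 + 23 + 100 + 34) / 6 = 52.8333
Variance = sum((x_i - mean)^2) / n = 1140.4722
Std = sqrt(1140.4722) = 33.7709
Z = (x - mean) / std
= (23 - 52.8333) / 33.7709
= -29.8333 / 33.7709
= -0.88

-0.88


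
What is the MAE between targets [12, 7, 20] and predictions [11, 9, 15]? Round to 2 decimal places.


Absolute errors: [1, 2, 5]
Sum of absolute errors = 8
MAE = 8 / 3 = 2.67

2.67


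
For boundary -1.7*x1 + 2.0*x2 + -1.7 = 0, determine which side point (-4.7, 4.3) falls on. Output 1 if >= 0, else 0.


Compute -1.7 * -4.7 + 2.0 * 4.3 + -1.7
= 7.99 + 8.6 + -1.7
= 14.89
Since 14.89 >= 0, the point is on the positive side.

1


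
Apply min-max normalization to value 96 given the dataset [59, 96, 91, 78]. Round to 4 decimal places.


Min = 59, Max = 96
Range = 96 - 59 = 37
Scaled = (x - min) / (max - min)
= (96 - 59) / 37
= 37 / 37
= 1.0000

1.0000


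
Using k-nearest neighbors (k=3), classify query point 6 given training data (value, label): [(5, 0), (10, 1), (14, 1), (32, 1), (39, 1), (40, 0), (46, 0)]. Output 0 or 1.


Distances from query 6:
Point 5 (class 0): distance = 1
Point 10 (class 1): distance = 4
Point 14 (class 1): distance = 8
K=3 nearest neighbors: classes = [0, 1, 1]
Votes for class 1: 2 / 3
Majority vote => class 1

1


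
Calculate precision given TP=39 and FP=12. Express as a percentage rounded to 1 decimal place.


Precision = TP / (TP + FP) * 100
= 39 / (39 + 12)
= 39 / 51
= 0.7647
= 76.5%

76.5


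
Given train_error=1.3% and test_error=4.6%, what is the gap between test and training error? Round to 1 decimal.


Generalization gap = test_error - train_error
= 4.6 - 1.3
= 3.3%
A moderate gap.

3.3


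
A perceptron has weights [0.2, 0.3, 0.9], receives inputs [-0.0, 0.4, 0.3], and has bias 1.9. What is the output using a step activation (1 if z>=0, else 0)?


z = w . x + b
= 0.2*-0.0 + 0.3*0.4 + 0.9*0.3 + 1.9
= -0.0 + 0.12 + 0.27 + 1.9
= 0.39 + 1.9
= 2.29
Since z = 2.29 >= 0, output = 1

1


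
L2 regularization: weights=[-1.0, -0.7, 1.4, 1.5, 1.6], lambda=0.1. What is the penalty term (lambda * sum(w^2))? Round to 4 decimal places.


Squaring each weight:
(-1.0)^2 = 1.0
(-0.7)^2 = 0.49
1.4^2 = 1.96
1.5^2 = 2.25
1.6^2 = 2.56
Sum of squares = 8.26
Penalty = 0.1 * 8.26 = 0.8260

0.8260


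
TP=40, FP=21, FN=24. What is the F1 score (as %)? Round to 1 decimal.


Precision = TP / (TP + FP) = 40 / 61 = 0.6557
Recall = TP / (TP + FN) = 40 / 64 = 0.625
F1 = 2 * P * R / (P + R)
= 2 * 0.6557 * 0.625 / (0.6557 + 0.625)
= 0.8197 / 1.2807
= 0.64
As percentage: 64.0%

64.0


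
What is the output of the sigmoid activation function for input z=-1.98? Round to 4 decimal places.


sigmoid(z) = 1 / (1 + exp(-z))
exp(-(-1.98)) = exp(1.98) = 7.2427
1 + 7.2427 = 8.2427
1 / 8.2427 = 0.1213

0.1213


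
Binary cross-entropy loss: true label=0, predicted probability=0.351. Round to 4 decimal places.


For y=0: Loss = -log(1-p)
= -log(1 - 0.351)
= -log(0.649)
= -(-0.4323)
= 0.4323

0.4323


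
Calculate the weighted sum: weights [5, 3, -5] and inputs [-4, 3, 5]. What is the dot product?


Element-wise products:
5 * -4 = -20
3 * 3 = 9
-5 * 5 = -25
Sum = -20 + 9 + -25
= -36

-36


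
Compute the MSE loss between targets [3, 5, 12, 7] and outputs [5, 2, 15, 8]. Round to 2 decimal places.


Differences: [-2, 3, -3, -1]
Squared errors: [4, 9, 9, 1]
Sum of squared errors = 23
MSE = 23 / 4 = 5.75

5.75


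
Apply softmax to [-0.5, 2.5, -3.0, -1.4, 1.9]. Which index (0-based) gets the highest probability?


Softmax is a monotonic transformation, so it preserves the argmax.
We need to find the index of the maximum logit.
Index 0: -0.5
Index 1: 2.5
Index 2: -3.0
Index 3: -1.4
Index 4: 1.9
Maximum logit = 2.5 at index 1

1


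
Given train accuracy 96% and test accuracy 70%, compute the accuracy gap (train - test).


Gap = train_accuracy - test_accuracy
= 96 - 70
= 26%
This large gap strongly indicates overfitting.

26


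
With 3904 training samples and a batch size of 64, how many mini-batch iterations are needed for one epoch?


Iterations per epoch = dataset_size / batch_size
= 3904 / 64
= 61

61


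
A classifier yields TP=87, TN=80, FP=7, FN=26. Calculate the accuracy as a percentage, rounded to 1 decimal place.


Accuracy = (TP + TN) / (TP + TN + FP + FN) * 100
= (87 + 80) / (87 + 80 + 7 + 26)
= 167 / 200
= 0.835
= 83.5%

83.5


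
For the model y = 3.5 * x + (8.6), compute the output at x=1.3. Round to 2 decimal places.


y = 3.5 * 1.3 + (8.6)
= 4.55 + (8.6)
= 13.15

13.15


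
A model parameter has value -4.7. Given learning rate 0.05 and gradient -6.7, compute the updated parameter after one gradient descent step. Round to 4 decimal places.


w_new = w_old - lr * gradient
= -4.7 - 0.05 * -6.7
= -4.7 - (-0.335)
= -4.3650

-4.3650


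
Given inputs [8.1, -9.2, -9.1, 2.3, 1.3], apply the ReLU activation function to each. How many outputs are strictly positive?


ReLU(x) = max(0, x) for each element:
ReLU(8.1) = 8.1
ReLU(-9.2) = 0
ReLU(-9.1) = 0
ReLU(2.3) = 2.3
ReLU(1.3) = 1.3
Active neurons (>0): 3

3


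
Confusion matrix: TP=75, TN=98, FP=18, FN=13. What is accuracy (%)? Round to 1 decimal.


Accuracy = (TP + TN) / (TP + TN + FP + FN) * 100
= (75 + 98) / (75 + 98 + 18 + 13)
= 173 / 204
= 0.848
= 84.8%

84.8


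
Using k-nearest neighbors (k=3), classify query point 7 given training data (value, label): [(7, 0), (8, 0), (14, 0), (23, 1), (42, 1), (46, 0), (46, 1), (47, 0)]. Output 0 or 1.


Distances from query 7:
Point 7 (class 0): distance = 0
Point 8 (class 0): distance = 1
Point 14 (class 0): distance = 7
K=3 nearest neighbors: classes = [0, 0, 0]
Votes for class 1: 0 / 3
Majority vote => class 0

0


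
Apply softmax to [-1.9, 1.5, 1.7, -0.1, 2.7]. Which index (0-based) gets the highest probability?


Softmax is a monotonic transformation, so it preserves the argmax.
We need to find the index of the maximum logit.
Index 0: -1.9
Index 1: 1.5
Index 2: 1.7
Index 3: -0.1
Index 4: 2.7
Maximum logit = 2.7 at index 4

4


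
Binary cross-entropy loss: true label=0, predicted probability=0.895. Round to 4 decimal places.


For y=0: Loss = -log(1-p)
= -log(1 - 0.895)
= -log(0.105)
= -(-2.2538)
= 2.2538

2.2538


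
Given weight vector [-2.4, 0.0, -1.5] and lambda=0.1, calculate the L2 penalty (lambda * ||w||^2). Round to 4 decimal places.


Squaring each weight:
(-2.4)^2 = 5.76
0.0^2 = 0.0
(-1.5)^2 = 2.25
Sum of squares = 8.01
Penalty = 0.1 * 8.01 = 0.8010

0.8010


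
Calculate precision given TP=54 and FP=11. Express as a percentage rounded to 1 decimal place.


Precision = TP / (TP + FP) * 100
= 54 / (54 + 11)
= 54 / 65
= 0.8308
= 83.1%

83.1


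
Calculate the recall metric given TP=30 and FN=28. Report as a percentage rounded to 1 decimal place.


Recall = TP / (TP + FN) * 100
= 30 / (30 + 28)
= 30 / 58
= 0.5172
= 51.7%

51.7


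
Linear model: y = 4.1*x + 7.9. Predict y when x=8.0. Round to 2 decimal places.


y = 4.1 * 8.0 + (7.9)
= 32.8 + (7.9)
= 40.70

40.70


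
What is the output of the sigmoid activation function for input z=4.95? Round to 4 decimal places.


sigmoid(z) = 1 / (1 + exp(-z))
exp(-(4.95)) = exp(-4.95) = 0.0071
1 + 0.0071 = 1.0071
1 / 1.0071 = 0.9930

0.9930


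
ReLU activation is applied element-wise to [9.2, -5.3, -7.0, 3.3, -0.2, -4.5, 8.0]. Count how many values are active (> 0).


ReLU(x) = max(0, x) for each element:
ReLU(9.2) = 9.2
ReLU(-5.3) = 0
ReLU(-7.0) = 0
ReLU(3.3) = 3.3
ReLU(-0.2) = 0
ReLU(-4.5) = 0
ReLU(8.0) = 8.0
Active neurons (>0): 3

3


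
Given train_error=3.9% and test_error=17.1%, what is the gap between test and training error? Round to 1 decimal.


Generalization gap = test_error - train_error
= 17.1 - 3.9
= 13.2%
A large gap suggests overfitting.

13.2


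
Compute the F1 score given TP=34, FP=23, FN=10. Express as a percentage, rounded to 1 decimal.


Precision = TP / (TP + FP) = 34 / 57 = 0.5965
Recall = TP / (TP + FN) = 34 / 44 = 0.7727
F1 = 2 * P * R / (P + R)
= 2 * 0.5965 * 0.7727 / (0.5965 + 0.7727)
= 0.9219 / 1.3692
= 0.6733
As percentage: 67.3%

67.3


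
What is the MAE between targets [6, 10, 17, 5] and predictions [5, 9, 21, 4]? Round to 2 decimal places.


Absolute errors: [1, 1, 4, 1]
Sum of absolute errors = 7
MAE = 7 / 4 = 1.75

1.75


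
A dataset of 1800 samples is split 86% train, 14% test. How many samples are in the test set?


Train samples = 1800 * 86% = 1548
Test samples = 1800 - 1548
= 252

252


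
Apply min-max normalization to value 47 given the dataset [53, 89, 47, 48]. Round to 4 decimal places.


Min = 47, Max = 89
Range = 89 - 47 = 42
Scaled = (x - min) / (max - min)
= (47 - 47) / 42
= 0 / 42
= 0.0000

0.0000


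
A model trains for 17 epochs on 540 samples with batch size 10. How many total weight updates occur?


Iterations per epoch = 540 / 10 = 54
Total updates = iterations_per_epoch * epochs
= 54 * 17
= 918

918


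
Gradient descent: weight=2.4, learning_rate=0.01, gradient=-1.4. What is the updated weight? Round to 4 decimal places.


w_new = w_old - lr * gradient
= 2.4 - 0.01 * -1.4
= 2.4 - (-0.014)
= 2.4140

2.4140


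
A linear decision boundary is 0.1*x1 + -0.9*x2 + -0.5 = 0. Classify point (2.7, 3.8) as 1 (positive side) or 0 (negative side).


Compute 0.1 * 2.7 + -0.9 * 3.8 + -0.5
= 0.27 + -3.42 + -0.5
= -3.65
Since -3.65 < 0, the point is on the negative side.

0


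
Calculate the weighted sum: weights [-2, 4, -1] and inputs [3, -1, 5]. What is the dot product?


Element-wise products:
-2 * 3 = -6
4 * -1 = -4
-1 * 5 = -5
Sum = -6 + -4 + -5
= -15

-15


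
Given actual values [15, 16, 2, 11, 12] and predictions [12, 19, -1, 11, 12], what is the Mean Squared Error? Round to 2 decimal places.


Differences: [3, -3, 3, 0, 0]
Squared errors: [9, 9, 9, 0, 0]
Sum of squared errors = 27
MSE = 27 / 5 = 5.40

5.40


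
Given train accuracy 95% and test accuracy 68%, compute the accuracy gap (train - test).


Gap = train_accuracy - test_accuracy
= 95 - 68
= 27%
This large gap strongly indicates overfitting.

27


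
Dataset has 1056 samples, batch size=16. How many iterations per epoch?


Iterations per epoch = dataset_size / batch_size
= 1056 / 16
= 66

66


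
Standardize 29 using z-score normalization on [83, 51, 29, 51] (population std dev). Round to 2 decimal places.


Mean = (83 + 51 + 29 + 51) / 4 = 53.5
Variance = sum((x_i - mean)^2) / n = 370.75
Std = sqrt(370.75) = 19.2549
Z = (x - mean) / std
= (29 - 53.5) / 19.2549
= -24.5 / 19.2549
= -1.27

-1.27


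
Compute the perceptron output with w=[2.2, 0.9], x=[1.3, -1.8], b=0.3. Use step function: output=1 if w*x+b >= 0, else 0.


z = w . x + b
= 2.2*1.3 + 0.9*-1.8 + 0.3
= 2.86 + -1.62 + 0.3
= 1.24 + 0.3
= 1.54
Since z = 1.54 >= 0, output = 1

1


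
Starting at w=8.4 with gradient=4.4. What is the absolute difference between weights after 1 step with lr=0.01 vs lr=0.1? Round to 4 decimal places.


With lr=0.01: w_new = 8.4 - 0.01 * 4.4 = 8.356
With lr=0.1: w_new = 8.4 - 0.1 * 4.4 = 7.96
Absolute difference = |8.356 - 7.96|
= 0.3960

0.3960


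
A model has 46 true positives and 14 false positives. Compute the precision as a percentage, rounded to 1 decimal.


Precision = TP / (TP + FP) * 100
= 46 / (46 + 14)
= 46 / 60
= 0.7667
= 76.7%

76.7


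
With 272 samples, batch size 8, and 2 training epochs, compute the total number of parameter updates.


Iterations per epoch = 272 / 8 = 34
Total updates = iterations_per_epoch * epochs
= 34 * 2
= 68

68


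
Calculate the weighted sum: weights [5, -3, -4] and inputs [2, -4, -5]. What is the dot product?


Element-wise products:
5 * 2 = 10
-3 * -4 = 12
-4 * -5 = 20
Sum = 10 + 12 + 20
= 42

42


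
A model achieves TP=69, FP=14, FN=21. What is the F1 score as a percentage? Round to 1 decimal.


Precision = TP / (TP + FP) = 69 / 83 = 0.8313
Recall = TP / (TP + FN) = 69 / 90 = 0.7667
F1 = 2 * P * R / (P + R)
= 2 * 0.8313 * 0.7667 / (0.8313 + 0.7667)
= 1.2747 / 1.598
= 0.7977
As percentage: 79.8%

79.8


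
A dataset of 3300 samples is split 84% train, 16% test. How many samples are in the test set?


Train samples = 3300 * 84% = 2772
Test samples = 3300 - 2772
= 528

528


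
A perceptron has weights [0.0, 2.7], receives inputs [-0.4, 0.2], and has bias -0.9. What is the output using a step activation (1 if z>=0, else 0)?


z = w . x + b
= 0.0*-0.4 + 2.7*0.2 + -0.9
= -0.0 + 0.54 + -0.9
= 0.54 + -0.9
= -0.36
Since z = -0.36 < 0, output = 0

0


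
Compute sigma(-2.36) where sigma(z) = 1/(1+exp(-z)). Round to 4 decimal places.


sigmoid(z) = 1 / (1 + exp(-z))
exp(-(-2.36)) = exp(2.36) = 10.591
1 + 10.591 = 11.591
1 / 11.591 = 0.0863

0.0863
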